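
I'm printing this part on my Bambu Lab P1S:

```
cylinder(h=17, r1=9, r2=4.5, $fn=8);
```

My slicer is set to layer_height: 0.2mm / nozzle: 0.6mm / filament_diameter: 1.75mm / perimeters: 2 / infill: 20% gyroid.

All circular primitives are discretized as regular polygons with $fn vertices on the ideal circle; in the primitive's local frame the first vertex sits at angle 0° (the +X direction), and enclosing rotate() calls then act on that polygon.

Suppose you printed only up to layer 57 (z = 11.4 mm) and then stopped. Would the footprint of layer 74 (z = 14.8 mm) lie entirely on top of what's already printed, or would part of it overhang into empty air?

Compare the two slices. At z = 11.4: the cone: at t=0.671 of its height the radius interpolates to r₁+(r₂−r₁)t = 5.982, giving a regular 8-gon of that circumradius (area = (8/2)·5.982²·sin(360°/8) = 101.23 mm²). At z = 14.8: the cone (r1=9→r2=4.5) has section circumradius 5.082 here — a regular 8-gon (area = (8/2)·5.082²·sin(360°/8) = 73.06 mm²). Checking containment: the cross-section at z = 14.8 is a subset of the cross-section at z = 11.4.

entirely on top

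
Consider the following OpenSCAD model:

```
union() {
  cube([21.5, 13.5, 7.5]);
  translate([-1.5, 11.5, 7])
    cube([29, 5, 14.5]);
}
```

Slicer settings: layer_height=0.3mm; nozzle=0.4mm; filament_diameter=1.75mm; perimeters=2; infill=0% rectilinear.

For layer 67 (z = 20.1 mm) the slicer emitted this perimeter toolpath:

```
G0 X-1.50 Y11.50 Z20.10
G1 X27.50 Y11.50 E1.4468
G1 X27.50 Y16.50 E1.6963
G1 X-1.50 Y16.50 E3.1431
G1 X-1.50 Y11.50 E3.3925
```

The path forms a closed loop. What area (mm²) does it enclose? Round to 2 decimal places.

145.00 mm²

Apply the shoelace formula to the sequence of (X, Y) vertices; enclosed area = 145.00 mm².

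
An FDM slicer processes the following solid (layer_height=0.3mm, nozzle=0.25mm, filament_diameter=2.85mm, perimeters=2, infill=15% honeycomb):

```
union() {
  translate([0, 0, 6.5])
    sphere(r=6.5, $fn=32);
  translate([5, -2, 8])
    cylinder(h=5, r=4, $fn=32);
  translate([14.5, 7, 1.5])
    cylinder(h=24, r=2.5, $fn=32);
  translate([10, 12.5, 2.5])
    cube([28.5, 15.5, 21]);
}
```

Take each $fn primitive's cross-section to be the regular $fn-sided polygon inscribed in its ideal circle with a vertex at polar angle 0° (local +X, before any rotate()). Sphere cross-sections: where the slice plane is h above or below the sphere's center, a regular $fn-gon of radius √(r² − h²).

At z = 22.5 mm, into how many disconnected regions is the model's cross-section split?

At z = 22.5 mm: the sphere is absent (|z−center|=16.000 > r=6.5); the cylinder at (5, -2) is not intersected at this z (z outside [8, 13]); the cylinder at (14.5, 7): section is a regular 32-gon, circumradius r=2.5; the 28.5×15.5 cube at (10, 12.5) contributes its full rectangle; Combining (union): the 2 present regions are separate (no shared area or edge), so areas and boundary lengths simply add and each stays a separate island — 2 connected regions. The result has 2 disconnected regions.

2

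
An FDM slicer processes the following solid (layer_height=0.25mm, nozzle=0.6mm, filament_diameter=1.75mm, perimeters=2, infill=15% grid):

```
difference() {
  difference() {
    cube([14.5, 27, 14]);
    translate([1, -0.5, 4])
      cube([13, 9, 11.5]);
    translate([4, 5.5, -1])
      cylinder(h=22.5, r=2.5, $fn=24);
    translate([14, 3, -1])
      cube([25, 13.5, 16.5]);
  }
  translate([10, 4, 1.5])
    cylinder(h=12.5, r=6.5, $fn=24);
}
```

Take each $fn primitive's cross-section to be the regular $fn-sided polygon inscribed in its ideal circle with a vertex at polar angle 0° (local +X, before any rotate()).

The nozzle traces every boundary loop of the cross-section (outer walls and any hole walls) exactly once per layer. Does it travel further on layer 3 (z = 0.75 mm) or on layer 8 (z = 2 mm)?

layer 3 (z = 0.75 mm)

Layer 3 (z = 0.75): the cube is present — its section is the full 14.5×27 rectangle (perimeter 83.00 mm); the cube at (1, -0.5) does not reach this height (z outside [4, 15.5]); the cylinder at (4, 5.5): section is a regular 24-gon, circumradius r=2.5 (perimeter = 2·24·2.500·sin(180°/24) = 15.66 mm); the cube at (14, 3) (footprint 25×13.5) is included at this height (perimeter 77.00 mm); Subtracting the remaining from the first: starting from the 14.5×27 cube, the r=2.5 cylinder at (4, 5.5) lies wholly inside it (removes its full 19.41 mm² and its 15.66 mm outline becomes a hole wall); the 25×13.5 cube at (14, 3) partially overlaps it — only the 6.75 mm² overlap (of its 337.50 mm²) is removed, clipping the outline — boundary (outer + 1 inner loop) = 99.66 mm; the cylinder at (10, 4) is not intersected at this z (z outside [1.5, 14]); Subtracting the remaining from the first: none of the subtracted shapes is present at this height, so that combined region is unchanged — boundary (outer + 1 inner loop) = 99.66 mm. So its perimeter = 99.66 mm. Layer 8 (z = 2): the cube (footprint 14.5×27) is included at this height (perimeter 83.00 mm); the cube at (1, -0.5) does not reach this height (z outside [4, 15.5]); the cylinder at (4, 5.5): section is a regular 24-gon, circumradius r=2.5 (perimeter = 2·24·2.500·sin(180°/24) = 15.66 mm); the 25×13.5 cube at (14, 3) contributes its full rectangle (perimeter 77.00 mm); After the difference (first − rest): starting from the 14.5×27 cube, the r=2.5 cylinder at (4, 5.5) lies wholly inside it (removes its full 19.41 mm² and its 15.66 mm outline becomes a hole wall); the 25×13.5 cube at (14, 3) partially overlaps it — only the 6.75 mm² overlap (of its 337.50 mm²) is removed, clipping the outline — boundary (outer + 1 inner loop) = 99.66 mm; the r=6.5 cylinder at (10, 4) contributes a regular 24-gon of circumradius 6.5 (perimeter = 2·24·6.500·sin(180°/24) = 40.72 mm); Taking the first minus the rest: starting from the result so far, the r=6.5 cylinder at (10, 4) partially overlaps it — only the 88.20 mm² overlap (of its 131.22 mm²) is removed, clipping the outline — boundary = 86.95 mm. So its perimeter = 86.95 mm. Layer 3 is larger (99.66 vs 86.95 mm).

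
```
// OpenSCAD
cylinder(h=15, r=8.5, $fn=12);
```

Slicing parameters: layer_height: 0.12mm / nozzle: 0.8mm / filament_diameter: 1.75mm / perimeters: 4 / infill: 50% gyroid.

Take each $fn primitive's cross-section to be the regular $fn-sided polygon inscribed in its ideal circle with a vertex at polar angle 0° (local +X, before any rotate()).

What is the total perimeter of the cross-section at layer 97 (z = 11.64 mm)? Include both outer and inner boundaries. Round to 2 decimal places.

At z = 11.64 mm: the r=8.5 cylinder contributes a regular 12-gon of circumradius 8.5 (perimeter = 2·12·8.500·sin(180°/12) = 52.80 mm). Overall, the cross-section is a single solid region. Total boundary length (outer) = 52.80 mm.

52.80 mm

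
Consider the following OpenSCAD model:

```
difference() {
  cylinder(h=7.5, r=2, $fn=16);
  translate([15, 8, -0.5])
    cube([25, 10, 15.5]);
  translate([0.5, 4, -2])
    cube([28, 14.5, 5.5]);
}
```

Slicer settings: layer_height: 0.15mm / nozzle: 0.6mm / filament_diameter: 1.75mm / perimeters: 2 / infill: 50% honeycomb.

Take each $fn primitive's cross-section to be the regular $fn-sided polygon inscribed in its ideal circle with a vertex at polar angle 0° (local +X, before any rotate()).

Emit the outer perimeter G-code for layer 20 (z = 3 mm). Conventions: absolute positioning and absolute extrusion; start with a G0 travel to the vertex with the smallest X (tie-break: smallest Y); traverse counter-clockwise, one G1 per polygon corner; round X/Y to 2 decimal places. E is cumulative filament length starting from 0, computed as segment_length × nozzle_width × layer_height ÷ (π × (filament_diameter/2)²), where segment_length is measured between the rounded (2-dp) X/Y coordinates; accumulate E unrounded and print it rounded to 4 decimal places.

At z = 3 mm: the cylinder: section is a regular 16-gon, circumradius r=2; the cube at (15, 8) (footprint 25×10) is included at this height; the cube at (0.5, 4) (footprint 28×14.5) is included at this height; After the difference (first − rest): starting from the r=2 cylinder, the 25×10 cube at (15, 8) misses the remaining region (no effect); the 28×14.5 cube at (0.5, 4) misses the remaining region (no effect) — 1 connected region. The outline is a single polygon with 16 vertices. Extrusion per mm of travel: 0.6 × 0.15 / (π × 0.875²) = 0.037418. Accumulating E over each segment gives final E = 0.4673.

G0 X-2.00 Y0.00 Z3.00
G1 X-1.85 Y-0.77 E0.0294
G1 X-1.41 Y-1.41 E0.0584
G1 X-0.77 Y-1.85 E0.0875
G1 X0.00 Y-2.00 E0.1168
G1 X0.77 Y-1.85 E0.1462
G1 X1.41 Y-1.41 E0.1752
G1 X1.85 Y-0.77 E0.2043
G1 X2.00 Y0.00 E0.2337
G1 X1.85 Y0.77 E0.2630
G1 X1.41 Y1.41 E0.2921
G1 X0.77 Y1.85 E0.3211
G1 X0.00 Y2.00 E0.3505
G1 X-0.77 Y1.85 E0.3798
G1 X-1.41 Y1.41 E0.4089
G1 X-1.85 Y0.77 E0.4380
G1 X-2.00 Y0.00 E0.4673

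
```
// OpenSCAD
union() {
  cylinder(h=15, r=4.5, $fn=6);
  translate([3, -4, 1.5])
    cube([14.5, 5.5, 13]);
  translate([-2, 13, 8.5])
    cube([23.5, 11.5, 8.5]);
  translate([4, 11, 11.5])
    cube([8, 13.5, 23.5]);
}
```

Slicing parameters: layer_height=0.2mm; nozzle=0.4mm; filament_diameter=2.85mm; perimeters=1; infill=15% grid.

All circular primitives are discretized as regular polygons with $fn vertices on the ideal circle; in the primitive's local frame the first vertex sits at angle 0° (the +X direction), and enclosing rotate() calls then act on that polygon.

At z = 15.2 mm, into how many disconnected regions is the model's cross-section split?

At z = 15.2 mm: the cylinder is not intersected at this z (z outside [0, 15]); the cube at (3, -4) is absent (z outside [1.5, 14.5]); the cube at (-2, 13) is present — its section is the full 23.5×11.5 rectangle; the cube at (4, 11) (footprint 8×13.5) is included at this height; Merging all regions: the regions partially overlap (shared area 92.00 mm²), so overlapping operands fuse into one piece — 1 connected region. The result has 1 disconnected region.

1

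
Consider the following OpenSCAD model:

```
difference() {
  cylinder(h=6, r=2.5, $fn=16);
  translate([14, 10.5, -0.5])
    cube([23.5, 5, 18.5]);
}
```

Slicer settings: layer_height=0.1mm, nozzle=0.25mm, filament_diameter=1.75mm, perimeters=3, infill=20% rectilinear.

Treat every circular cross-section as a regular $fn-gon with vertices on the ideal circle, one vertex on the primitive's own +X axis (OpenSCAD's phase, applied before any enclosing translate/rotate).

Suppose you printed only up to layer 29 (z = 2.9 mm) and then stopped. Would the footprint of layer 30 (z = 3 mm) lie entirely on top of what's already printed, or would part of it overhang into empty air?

entirely on top

Compare the two slices. At z = 2.9: the r=2.5 cylinder contributes a regular 16-gon of circumradius 2.5 (area = (16/2)·2.500²·sin(360°/16) = 19.13 mm²); the cube at (14, 10.5) is present — its section is the full 23.5×5 rectangle (area 117.50 mm²); After the difference (first − rest): starting from the r=2.5 cylinder (19.13 mm²), the 23.5×5 cube at (14, 10.5) misses the remaining region (no effect) — area = 19.13 mm². At z = 3: the cylinder: section is a regular 16-gon, circumradius r=2.5 (area = (16/2)·2.500²·sin(360°/16) = 19.13 mm²); the cube at (14, 10.5) (footprint 23.5×5) is included at this height (area 117.50 mm²); After the difference (first − rest): starting from the r=2.5 cylinder (19.13 mm²), the 23.5×5 cube at (14, 10.5) misses the remaining region (no effect) — area = 19.13 mm². Checking containment: the cross-section at z = 3 is a subset of the cross-section at z = 2.9.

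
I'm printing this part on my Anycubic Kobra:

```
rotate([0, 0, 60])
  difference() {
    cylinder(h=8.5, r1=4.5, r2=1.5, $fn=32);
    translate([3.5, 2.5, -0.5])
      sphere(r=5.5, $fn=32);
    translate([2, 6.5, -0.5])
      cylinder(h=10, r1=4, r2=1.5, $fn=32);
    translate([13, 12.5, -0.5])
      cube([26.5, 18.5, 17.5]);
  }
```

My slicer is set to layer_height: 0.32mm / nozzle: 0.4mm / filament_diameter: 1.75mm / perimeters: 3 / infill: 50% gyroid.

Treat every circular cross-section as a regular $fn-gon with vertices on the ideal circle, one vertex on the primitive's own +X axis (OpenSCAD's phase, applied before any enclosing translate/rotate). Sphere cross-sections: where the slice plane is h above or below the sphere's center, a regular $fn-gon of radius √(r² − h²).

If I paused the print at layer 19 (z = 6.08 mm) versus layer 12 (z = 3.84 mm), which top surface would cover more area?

layer 12 (z = 3.84 mm)

Layer 19 (z = 6.08): the cone: at t=0.715 of its height the radius interpolates to r₁+(r₂−r₁)t = 2.354, giving a regular 32-gon of that circumradius (area = (32/2)·2.354²·sin(360°/32) = 17.30 mm²); the sphere at (3.5, 2.5) is not intersected at this z (|z−center|=6.580 > r=5.5); the cone at (2, 6.5) (r1=4→r2=1.5) has section circumradius 2.355 here — a regular 32-gon (area = (32/2)·2.355²·sin(360°/32) = 17.31 mm²); the cube at (13, 12.5) (footprint 26.5×18.5) is included at this height (area 490.25 mm²); Subtracting the remaining from the first: starting from the cone (17.30 mm²), the cone at (2, 6.5) misses the remaining region (no effect); the 26.5×18.5 cube at (13, 12.5) misses the remaining region (no effect) — area = 17.30 mm²; (whole slice rotated 60° about Z — lengths, areas and connectivity unchanged). So its area = 17.30 mm². Layer 12 (z = 3.84): the cone (r1=4.5→r2=1.5) has section circumradius 3.145 here — a regular 32-gon (area = (32/2)·3.145²·sin(360°/32) = 30.87 mm²); the sphere at (3.5, 2.5): section is a regular 32-gon, circumradius = √(r²−h²) = √(5.5²−4.34²) = 3.379 (area = (32/2)·3.379²·sin(360°/32) = 35.63 mm²); the cone at (2, 6.5) (r1=4→r2=1.5) has section circumradius 2.915 here — a regular 32-gon (area = (32/2)·2.915²·sin(360°/32) = 26.52 mm²); the cube at (13, 12.5) (footprint 26.5×18.5) is included at this height (area 490.25 mm²); Subtracting the remaining from the first: starting from the cone (30.87 mm²), the r=5.5 sphere at (3.5, 2.5) partially overlaps it — only the 7.43 mm² overlap (of its 35.63 mm²) is removed, clipping the outline; the cone at (2, 6.5) misses the remaining region (no effect); the 26.5×18.5 cube at (13, 12.5) misses the remaining region (no effect) — area = 23.44 mm²; (rotated 60° about Z; rotation is an isometry so areas/perimeters/island counts are preserved). So its area = 23.44 mm². Layer 12 is larger (23.44 vs 17.30 mm²).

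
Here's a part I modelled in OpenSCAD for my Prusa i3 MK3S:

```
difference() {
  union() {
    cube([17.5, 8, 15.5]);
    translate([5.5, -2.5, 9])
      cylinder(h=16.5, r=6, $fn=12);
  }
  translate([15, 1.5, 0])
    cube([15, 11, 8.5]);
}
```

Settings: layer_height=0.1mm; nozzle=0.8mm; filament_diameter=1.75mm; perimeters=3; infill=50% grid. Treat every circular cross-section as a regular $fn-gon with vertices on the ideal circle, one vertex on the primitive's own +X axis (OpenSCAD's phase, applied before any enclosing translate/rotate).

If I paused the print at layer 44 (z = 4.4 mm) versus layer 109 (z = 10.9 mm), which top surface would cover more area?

Layer 44 (z = 4.4): the 17.5×8 cube contributes its full rectangle (area 140.00 mm²); the cylinder at (5.5, -2.5) is not intersected at this z (z outside [9, 25.5]); Combining (union): only the 17.5×8 cube is present, so the union is just that shape — area = 140.00 mm²; the cube at (15, 1.5) (footprint 15×11) is included at this height (area 165.00 mm²); Subtracting the remaining from the first: starting from that combined region (140.00 mm²), the 15×11 cube at (15, 1.5) partially overlaps it — only the 16.25 mm² overlap (of its 165.00 mm²) is removed, clipping the outline — area = 123.75 mm². So its area = 123.75 mm². Layer 109 (z = 10.9): the cube (footprint 17.5×8) is included at this height (area 140.00 mm²); the cylinder at (5.5, -2.5): section is a regular 12-gon, circumradius r=6 (area = (12/2)·6.000²·sin(360°/12) = 108.00 mm²); Taking the union: the regions partially overlap — summed areas 248.00 mm² minus the doubly-counted overlap 25.67 mm² gives 222.33 mm² — area = 222.33 mm²; the cube at (15, 1.5) does not reach this height (z outside [0, 8.5]); Taking the first minus the rest: none of the subtracted shapes is present at this height, so that combined region is unchanged — area = 222.33 mm². So its area = 222.33 mm². Layer 109 is larger (222.33 vs 123.75 mm²).

layer 109 (z = 10.9 mm)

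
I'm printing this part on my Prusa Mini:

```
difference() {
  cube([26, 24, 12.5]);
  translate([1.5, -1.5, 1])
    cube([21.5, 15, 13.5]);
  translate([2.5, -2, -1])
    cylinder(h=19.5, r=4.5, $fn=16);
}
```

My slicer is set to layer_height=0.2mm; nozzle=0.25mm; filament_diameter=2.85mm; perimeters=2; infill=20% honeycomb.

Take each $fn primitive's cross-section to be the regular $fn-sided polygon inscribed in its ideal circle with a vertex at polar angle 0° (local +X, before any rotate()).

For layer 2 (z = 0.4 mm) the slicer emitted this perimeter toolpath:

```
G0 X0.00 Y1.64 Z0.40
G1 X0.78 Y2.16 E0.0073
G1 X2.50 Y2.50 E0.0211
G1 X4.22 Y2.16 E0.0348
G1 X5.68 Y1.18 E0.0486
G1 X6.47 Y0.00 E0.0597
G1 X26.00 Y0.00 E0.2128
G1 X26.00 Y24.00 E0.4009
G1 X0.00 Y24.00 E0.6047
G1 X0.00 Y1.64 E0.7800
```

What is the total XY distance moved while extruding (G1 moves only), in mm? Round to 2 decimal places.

99.51 mm

Sum the Euclidean lengths of each G1 segment: total = 99.51 mm.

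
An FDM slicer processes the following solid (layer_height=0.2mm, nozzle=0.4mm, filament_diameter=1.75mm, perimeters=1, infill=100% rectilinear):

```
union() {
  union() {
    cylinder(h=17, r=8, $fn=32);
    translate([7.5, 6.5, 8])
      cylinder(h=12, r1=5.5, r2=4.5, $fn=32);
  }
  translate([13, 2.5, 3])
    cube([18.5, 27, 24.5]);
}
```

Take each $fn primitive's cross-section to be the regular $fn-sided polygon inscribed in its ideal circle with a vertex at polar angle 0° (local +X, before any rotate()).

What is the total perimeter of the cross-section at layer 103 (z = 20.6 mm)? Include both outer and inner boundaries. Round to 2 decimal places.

91.00 mm

At z = 20.6 mm: the cylinder is not intersected at this z (z outside [0, 17]); the cone at (7.5, 6.5) is not intersected at this z (z outside [8, 20]); Combining (union): nothing is present at this height; the 18.5×27 cube at (13, 2.5) contributes its full rectangle (perimeter 91.00 mm); Taking the union: only the 18.5×27 cube at (13, 2.5) is present, so the union is just that shape — boundary = 91.00 mm. Overall, the cross-section is a single solid region. Total boundary length (outer) = 91.00 mm.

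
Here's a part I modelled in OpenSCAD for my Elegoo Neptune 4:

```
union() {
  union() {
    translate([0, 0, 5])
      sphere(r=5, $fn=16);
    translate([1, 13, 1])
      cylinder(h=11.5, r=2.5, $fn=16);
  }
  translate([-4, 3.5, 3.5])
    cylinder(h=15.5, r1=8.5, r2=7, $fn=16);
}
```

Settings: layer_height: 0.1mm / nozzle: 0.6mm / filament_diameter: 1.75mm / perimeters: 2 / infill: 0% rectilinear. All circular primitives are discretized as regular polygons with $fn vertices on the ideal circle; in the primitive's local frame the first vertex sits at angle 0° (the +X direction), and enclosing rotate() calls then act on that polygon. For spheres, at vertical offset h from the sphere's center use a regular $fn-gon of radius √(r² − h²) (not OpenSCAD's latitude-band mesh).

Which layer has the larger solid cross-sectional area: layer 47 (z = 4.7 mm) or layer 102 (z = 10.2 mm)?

Layer 47 (z = 4.7): the r=5 sphere slices to a regular 16-gon of circumradius 4.991 (√(r²−h²) with h=0.3 from center) (area = (16/2)·4.991²·sin(360°/16) = 76.26 mm²); the r=2.5 cylinder at (1, 13) contributes a regular 16-gon of circumradius 2.5 (area = (16/2)·2.500²·sin(360°/16) = 19.13 mm²); Merging all regions: the 2 present regions are separate (no shared area or edge), so areas and boundary lengths simply add and each stays a separate island — area = 95.40 mm²; the cone at (-4, 3.5): at t=0.077 of its height the radius interpolates to r₁+(r₂−r₁)t = 8.384, giving a regular 16-gon of that circumradius (area = (16/2)·8.384²·sin(360°/16) = 215.19 mm²); Merging all regions: the regions partially overlap — summed areas 310.58 mm² minus the doubly-counted overlap 61.98 mm² gives 248.60 mm² — area = 248.60 mm². So its area = 248.60 mm². Layer 102 (z = 10.2): the sphere is not intersected at this z (|z−center|=5.200 > r=5); the cylinder at (1, 13): section is a regular 16-gon, circumradius r=2.5 (area = (16/2)·2.500²·sin(360°/16) = 19.13 mm²); Combining (union): only the r=2.5 cylinder at (1, 13) is present, so the union is just that shape — area = 19.13 mm²; the cone at (-4, 3.5) (r1=8.5→r2=7) has section circumradius 7.852 here — a regular 16-gon (area = (16/2)·7.852²·sin(360°/16) = 188.73 mm²); Taking the union: the 2 present regions are separate (no shared area or edge), so areas and boundary lengths simply add and each stays a separate island — area = 207.87 mm². So its area = 207.87 mm². Layer 47 is larger (248.60 vs 207.87 mm²).

layer 47 (z = 4.7 mm)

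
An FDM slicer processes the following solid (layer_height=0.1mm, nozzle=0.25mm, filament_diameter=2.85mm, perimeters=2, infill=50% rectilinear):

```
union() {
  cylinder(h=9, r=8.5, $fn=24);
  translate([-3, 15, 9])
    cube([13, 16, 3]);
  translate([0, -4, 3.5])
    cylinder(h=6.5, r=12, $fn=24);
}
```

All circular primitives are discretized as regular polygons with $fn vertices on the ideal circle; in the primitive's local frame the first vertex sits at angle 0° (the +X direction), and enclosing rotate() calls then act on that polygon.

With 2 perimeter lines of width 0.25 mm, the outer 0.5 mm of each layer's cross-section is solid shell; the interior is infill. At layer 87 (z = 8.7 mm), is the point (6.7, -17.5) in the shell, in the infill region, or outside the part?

At z = 8.7 mm: the cylinder: section is a regular 24-gon, circumradius r=8.5; the cube at (-3, 15) is absent (z outside [9, 12]); the r=12 cylinder at (0, -4) gives a regular 24-gon of circumradius 12 (constant along its height); Merging all regions: the regions partially overlap (shared area 220.80 mm²), so overlapping operands fuse into one piece — 1 connected region. Overall, the cross-section is a single solid region. The nearest boundary edge runs (6.00, -14.39)→(3.11, -15.59); distance from the point to it = 3.14 mm. The point is not inside any of the regions above, so it lies outside the cross-section (3.14 mm from the nearest boundary).

outside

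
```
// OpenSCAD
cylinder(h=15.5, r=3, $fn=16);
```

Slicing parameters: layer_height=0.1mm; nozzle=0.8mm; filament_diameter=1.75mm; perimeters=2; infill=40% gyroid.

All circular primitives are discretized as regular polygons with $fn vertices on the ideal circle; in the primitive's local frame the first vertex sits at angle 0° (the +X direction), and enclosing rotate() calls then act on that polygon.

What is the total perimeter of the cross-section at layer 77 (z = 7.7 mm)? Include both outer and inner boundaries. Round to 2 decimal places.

At z = 7.7 mm: the cylinder: section is a regular 16-gon, circumradius r=3 (perimeter = 2·16·3.000·sin(180°/16) = 18.73 mm). Overall, the cross-section is a single solid region. Total boundary length (outer) = 18.73 mm.

18.73 mm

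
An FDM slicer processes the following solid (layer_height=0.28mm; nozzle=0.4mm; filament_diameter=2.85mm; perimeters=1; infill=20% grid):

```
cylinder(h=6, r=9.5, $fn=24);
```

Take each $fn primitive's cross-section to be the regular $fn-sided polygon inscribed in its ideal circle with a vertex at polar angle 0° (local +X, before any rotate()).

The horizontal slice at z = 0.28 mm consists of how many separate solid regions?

At z = 0.28 mm: the cylinder: section is a regular 24-gon, circumradius r=9.5. The result has 1 disconnected region.

1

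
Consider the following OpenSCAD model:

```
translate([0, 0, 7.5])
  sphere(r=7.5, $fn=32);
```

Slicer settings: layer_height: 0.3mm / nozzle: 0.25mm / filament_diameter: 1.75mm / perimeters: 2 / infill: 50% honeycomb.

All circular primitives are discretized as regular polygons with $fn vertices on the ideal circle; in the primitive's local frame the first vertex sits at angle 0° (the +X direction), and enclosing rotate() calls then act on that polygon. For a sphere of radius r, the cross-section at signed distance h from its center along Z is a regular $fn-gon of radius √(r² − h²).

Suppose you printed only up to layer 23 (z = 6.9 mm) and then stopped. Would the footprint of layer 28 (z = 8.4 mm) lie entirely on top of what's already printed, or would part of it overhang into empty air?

Compare the two slices. At z = 6.9: the r=7.5 sphere contributes a regular 32-gon of circumradius √(7.5²−0.6²) = 7.476 (area = (32/2)·7.476²·sin(360°/32) = 174.46 mm²). At z = 8.4: the sphere: section is a regular 32-gon, circumradius = √(r²−h²) = √(7.5²−0.9²) = 7.446 (area = (32/2)·7.446²·sin(360°/32) = 173.05 mm²). Checking containment: the cross-section at z = 8.4 is a subset of the cross-section at z = 6.9.

entirely on top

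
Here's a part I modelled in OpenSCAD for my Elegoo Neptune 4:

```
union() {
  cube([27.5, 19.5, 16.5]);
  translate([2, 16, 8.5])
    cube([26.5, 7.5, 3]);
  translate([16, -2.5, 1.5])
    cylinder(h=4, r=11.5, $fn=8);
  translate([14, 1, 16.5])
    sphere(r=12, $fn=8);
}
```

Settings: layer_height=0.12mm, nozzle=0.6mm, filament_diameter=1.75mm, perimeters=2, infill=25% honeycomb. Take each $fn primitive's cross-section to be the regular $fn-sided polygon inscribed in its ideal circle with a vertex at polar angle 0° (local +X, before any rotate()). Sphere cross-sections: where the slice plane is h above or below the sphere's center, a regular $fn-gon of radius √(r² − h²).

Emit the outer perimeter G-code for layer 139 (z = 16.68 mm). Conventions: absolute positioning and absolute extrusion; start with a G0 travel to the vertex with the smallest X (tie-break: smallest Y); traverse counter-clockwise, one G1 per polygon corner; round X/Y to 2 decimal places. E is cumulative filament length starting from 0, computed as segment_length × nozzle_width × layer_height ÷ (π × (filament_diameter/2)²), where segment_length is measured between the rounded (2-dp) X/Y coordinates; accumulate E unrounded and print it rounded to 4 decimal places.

G0 X2.00 Y1.00 Z16.68
G1 X5.52 Y-7.48 E0.2748
G1 X14.00 Y-11.00 E0.5497
G1 X22.48 Y-7.48 E0.8245
G1 X26.00 Y1.00 E1.0994
G1 X22.48 Y9.48 E1.3742
G1 X14.00 Y13.00 E1.6490
G1 X5.52 Y9.48 E1.9239
G1 X2.00 Y1.00 E2.1987

At z = 16.68 mm: the cube does not reach this height (z outside [0, 16.5]); the cube at (2, 16) is not intersected at this z (z outside [8.5, 11.5]); the cylinder at (16, -2.5) is absent (z outside [1.5, 5.5]); the sphere at (14, 1): section is a regular 8-gon, circumradius = √(r²−h²) = √(12²−0.18²) = 11.999; Taking the union: only the r=12 sphere at (14, 1) is present, so the union is just that shape — 1 connected region. The outline is a single polygon with 8 vertices. Extrusion per mm of travel: 0.6 × 0.12 / (π × 0.875²) = 0.029934. Accumulating E over each segment gives final E = 2.1987.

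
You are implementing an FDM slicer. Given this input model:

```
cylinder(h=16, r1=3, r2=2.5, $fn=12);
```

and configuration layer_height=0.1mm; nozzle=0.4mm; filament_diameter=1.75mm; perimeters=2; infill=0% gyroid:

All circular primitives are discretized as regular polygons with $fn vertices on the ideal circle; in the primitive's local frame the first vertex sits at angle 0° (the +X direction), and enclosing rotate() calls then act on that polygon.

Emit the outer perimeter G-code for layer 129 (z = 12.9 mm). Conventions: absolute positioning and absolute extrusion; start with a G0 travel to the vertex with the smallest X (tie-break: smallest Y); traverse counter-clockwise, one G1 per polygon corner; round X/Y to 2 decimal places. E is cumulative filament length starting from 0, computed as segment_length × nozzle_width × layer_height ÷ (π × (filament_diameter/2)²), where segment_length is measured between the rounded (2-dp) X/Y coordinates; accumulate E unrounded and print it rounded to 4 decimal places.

G0 X-2.60 Y0.00 Z12.90
G1 X-2.25 Y-1.30 E0.0224
G1 X-1.30 Y-2.25 E0.0447
G1 X0.00 Y-2.60 E0.0671
G1 X1.30 Y-2.25 E0.0895
G1 X2.25 Y-1.30 E0.1119
G1 X2.60 Y0.00 E0.1342
G1 X2.25 Y1.30 E0.1566
G1 X1.30 Y2.25 E0.1790
G1 X0.00 Y2.60 E0.2014
G1 X-1.30 Y2.25 E0.2238
G1 X-2.25 Y1.30 E0.2461
G1 X-2.60 Y0.00 E0.2685

At z = 12.9 mm: the cone contributes a regular 12-gon of circumradius 2.597 (interpolated between r1=3 and r2=2.5 at t=0.806). The outline is a single polygon with 12 vertices. Extrusion per mm of travel: 0.4 × 0.1 / (π × 0.875²) = 0.016630. Accumulating E over each segment gives final E = 0.2685.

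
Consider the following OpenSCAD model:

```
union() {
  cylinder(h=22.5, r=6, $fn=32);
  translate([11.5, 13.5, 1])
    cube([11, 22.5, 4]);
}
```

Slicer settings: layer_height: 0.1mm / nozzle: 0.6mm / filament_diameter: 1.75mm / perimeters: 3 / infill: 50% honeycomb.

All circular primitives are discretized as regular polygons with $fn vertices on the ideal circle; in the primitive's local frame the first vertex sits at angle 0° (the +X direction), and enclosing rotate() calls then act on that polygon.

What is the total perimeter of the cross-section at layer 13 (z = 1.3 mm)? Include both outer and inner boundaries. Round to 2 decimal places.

104.64 mm

At z = 1.3 mm: the cylinder: section is a regular 32-gon, circumradius r=6 (perimeter = 2·32·6.000·sin(180°/32) = 37.64 mm); the cube at (11.5, 13.5) is present — its section is the full 11×22.5 rectangle (perimeter 67.00 mm); Combining (union): the 2 present regions are separate (no shared area or edge), so areas and boundary lengths simply add and each stays a separate island — boundary = 104.64 mm. Overall, the cross-section has 2 separate islands. Total boundary length (outer) = 104.64 mm.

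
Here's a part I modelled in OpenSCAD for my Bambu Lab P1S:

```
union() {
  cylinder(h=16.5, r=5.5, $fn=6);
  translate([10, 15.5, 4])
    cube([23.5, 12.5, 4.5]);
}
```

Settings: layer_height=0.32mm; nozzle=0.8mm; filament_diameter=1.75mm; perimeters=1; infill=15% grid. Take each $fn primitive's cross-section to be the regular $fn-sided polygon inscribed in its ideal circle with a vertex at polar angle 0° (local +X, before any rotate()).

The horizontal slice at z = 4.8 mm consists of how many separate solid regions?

At z = 4.8 mm: the r=5.5 cylinder gives a regular 6-gon of circumradius 5.5 (constant along its height); the cube at (10, 15.5) (footprint 23.5×12.5) is included at this height; Taking the union: the 2 present regions are separate (no shared area or edge), so areas and boundary lengths simply add and each stays a separate island — 2 connected regions. The result has 2 disconnected regions.

2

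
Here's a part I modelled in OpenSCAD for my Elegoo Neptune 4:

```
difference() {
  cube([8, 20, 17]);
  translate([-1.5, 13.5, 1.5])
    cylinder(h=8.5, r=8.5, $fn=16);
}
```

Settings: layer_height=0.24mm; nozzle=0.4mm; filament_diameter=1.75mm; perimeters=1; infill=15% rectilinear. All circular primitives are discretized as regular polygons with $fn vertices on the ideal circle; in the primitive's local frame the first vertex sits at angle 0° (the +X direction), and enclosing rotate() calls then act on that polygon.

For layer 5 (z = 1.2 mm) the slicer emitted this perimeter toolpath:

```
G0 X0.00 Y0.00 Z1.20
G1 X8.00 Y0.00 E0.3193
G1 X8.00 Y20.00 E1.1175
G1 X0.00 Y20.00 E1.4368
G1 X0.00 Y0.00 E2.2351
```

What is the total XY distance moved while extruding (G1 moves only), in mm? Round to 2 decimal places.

56.00 mm

Sum the Euclidean lengths of each G1 segment: total = 56.00 mm.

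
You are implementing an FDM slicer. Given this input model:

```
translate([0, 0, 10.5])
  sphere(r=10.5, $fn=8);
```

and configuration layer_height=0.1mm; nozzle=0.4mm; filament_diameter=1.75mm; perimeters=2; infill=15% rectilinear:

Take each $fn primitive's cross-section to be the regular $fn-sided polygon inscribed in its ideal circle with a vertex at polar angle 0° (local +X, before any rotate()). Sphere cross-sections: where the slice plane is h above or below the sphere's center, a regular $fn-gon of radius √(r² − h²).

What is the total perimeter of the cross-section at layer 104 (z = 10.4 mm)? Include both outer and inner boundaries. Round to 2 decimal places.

At z = 10.4 mm: the r=10.5 sphere contributes a regular 8-gon of circumradius √(10.5²−0.1²) = 10.500 (perimeter = 2·8·10.500·sin(180°/8) = 64.29 mm). Overall, the cross-section is a single solid region. Total boundary length (outer) = 64.29 mm.

64.29 mm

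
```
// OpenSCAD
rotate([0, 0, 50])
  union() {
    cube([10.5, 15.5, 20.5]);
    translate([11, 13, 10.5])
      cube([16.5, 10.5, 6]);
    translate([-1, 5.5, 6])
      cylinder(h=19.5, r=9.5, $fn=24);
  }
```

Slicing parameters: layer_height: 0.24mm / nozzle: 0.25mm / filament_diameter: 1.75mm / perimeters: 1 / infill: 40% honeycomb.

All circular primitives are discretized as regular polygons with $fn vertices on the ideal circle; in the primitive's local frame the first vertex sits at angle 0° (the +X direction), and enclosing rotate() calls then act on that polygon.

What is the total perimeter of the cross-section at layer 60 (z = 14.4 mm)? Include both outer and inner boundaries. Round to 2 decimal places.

At z = 14.4 mm: the cube (footprint 10.5×15.5) is included at this height (perimeter 52.00 mm); the cube at (11, 13) is present — its section is the full 16.5×10.5 rectangle (perimeter 54.00 mm); the cylinder at (-1, 5.5): section is a regular 24-gon, circumradius r=9.5 (perimeter = 2·24·9.500·sin(180°/24) = 59.52 mm); Combining (union): the regions partially overlap (shared area 103.99 mm²), so the edge portions inside another operand are dropped and the merged outline is re-measured after clipping — boundary = 124.22 mm; (rotated 50° about Z; rotation is an isometry so areas/perimeters/island counts are preserved). Overall, the cross-section has 2 separate islands. Total boundary length (outer) = 124.22 mm.

124.22 mm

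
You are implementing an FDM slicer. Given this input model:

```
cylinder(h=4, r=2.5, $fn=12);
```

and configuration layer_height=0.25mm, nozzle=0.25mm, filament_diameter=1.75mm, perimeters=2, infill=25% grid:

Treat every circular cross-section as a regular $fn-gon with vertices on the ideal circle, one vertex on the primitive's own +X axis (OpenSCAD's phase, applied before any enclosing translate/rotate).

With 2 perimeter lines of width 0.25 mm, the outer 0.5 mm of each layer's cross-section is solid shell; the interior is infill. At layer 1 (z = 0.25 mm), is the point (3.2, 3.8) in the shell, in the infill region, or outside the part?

At z = 0.25 mm: the r=2.5 cylinder contributes a regular 12-gon of circumradius 2.5. Overall, the cross-section is a single solid region. The nearest boundary edge runs (2.17, 1.25)→(1.25, 2.17); distance from the point to it = 2.53 mm. The point is not inside any of the regions above, so it lies outside the cross-section (2.53 mm from the nearest boundary).

outside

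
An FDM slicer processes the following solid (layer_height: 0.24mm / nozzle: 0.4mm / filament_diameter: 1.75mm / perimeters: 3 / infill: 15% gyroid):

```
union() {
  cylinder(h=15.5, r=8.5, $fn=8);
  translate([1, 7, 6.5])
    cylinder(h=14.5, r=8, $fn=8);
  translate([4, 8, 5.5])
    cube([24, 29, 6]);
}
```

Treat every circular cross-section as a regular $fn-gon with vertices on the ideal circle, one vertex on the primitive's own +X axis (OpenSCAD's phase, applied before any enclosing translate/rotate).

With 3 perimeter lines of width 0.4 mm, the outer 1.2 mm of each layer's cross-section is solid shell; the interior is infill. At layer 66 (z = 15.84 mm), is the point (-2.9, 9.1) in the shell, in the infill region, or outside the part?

infill

At z = 15.84 mm: the cylinder is not intersected at this z (z outside [0, 15.5]); the cylinder at (1, 7): section is a regular 8-gon, circumradius r=8; the cube at (4, 8) does not reach this height (z outside [5.5, 11.5]); Combining (union): only the r=8 cylinder at (1, 7) is present, so the union is just that shape — 1 connected region. Overall, the cross-section is a single solid region. The nearest boundary edge runs (-4.66, 12.66)→(-7.00, 7.00); distance from the point to it = 2.98 mm. The point is inside the cross-section and 2.98 mm from the nearest boundary — more than the 1.2 mm shell width (3 × 0.4), so it's in the infill interior.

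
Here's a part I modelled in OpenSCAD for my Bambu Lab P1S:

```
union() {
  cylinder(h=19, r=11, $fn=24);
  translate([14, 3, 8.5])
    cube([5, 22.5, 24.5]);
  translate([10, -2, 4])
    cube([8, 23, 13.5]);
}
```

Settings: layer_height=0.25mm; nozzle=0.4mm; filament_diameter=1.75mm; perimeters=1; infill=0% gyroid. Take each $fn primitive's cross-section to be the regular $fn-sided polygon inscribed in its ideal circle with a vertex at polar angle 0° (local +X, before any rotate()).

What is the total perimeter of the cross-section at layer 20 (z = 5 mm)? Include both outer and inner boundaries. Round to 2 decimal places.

At z = 5 mm: the cylinder: section is a regular 24-gon, circumradius r=11 (perimeter = 2·24·11.000·sin(180°/24) = 68.92 mm); the cube at (14, 3) does not reach this height (z outside [8.5, 33]); the 8×23 cube at (10, -2) contributes its full rectangle (perimeter 62.00 mm); Taking the union: the regions partially overlap (shared area 4.52 mm²), so the edge portions inside another operand are dropped and the merged outline is re-measured after clipping — boundary = 117.30 mm. Overall, the cross-section is a single solid region. Total boundary length (outer) = 117.30 mm.

117.30 mm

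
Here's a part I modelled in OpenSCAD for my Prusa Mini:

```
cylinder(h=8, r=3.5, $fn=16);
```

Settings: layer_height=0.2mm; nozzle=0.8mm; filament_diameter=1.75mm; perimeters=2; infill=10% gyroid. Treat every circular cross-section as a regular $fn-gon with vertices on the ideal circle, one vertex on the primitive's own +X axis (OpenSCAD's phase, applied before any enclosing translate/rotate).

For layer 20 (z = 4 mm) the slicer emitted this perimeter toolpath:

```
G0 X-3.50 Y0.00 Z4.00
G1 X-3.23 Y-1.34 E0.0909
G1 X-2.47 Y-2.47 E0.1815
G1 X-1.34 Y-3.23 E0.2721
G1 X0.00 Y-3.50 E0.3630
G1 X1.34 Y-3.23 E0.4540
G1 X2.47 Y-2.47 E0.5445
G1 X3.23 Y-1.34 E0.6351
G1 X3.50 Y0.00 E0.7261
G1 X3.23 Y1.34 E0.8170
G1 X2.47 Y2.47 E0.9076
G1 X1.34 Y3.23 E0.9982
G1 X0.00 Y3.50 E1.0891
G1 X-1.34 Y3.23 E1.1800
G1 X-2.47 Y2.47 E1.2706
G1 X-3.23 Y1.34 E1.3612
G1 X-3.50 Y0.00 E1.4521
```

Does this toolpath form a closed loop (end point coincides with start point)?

yes

Start point (G0): (-3.50, 0.00). End point (last G1): the path returns to the start — closed.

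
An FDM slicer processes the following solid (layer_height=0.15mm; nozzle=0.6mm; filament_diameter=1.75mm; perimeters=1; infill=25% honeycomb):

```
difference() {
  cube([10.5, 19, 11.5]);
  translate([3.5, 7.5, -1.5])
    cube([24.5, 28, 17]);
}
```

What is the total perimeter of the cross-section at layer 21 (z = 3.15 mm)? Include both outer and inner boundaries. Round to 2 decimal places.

At z = 3.15 mm: the cube (footprint 10.5×19) is included at this height (perimeter 59.00 mm); the 24.5×28 cube at (3.5, 7.5) contributes its full rectangle (perimeter 105.00 mm); Taking the first minus the rest: starting from the 10.5×19 cube, the 24.5×28 cube at (3.5, 7.5) partially overlaps it — only the 80.50 mm² overlap (of its 686.00 mm²) is removed, clipping the outline — boundary = 59.00 mm. Overall, the cross-section is a single solid region. Total boundary length (outer) = 59.00 mm.

59.00 mm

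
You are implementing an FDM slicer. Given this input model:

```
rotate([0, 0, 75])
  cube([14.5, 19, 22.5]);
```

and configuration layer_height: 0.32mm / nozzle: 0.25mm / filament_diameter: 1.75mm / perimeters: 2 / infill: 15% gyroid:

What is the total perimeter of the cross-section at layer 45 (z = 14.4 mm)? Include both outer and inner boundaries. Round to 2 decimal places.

At z = 14.4 mm: the cube is present — its section is the full 14.5×19 rectangle (perimeter 67.00 mm); (rotated 75° about Z; rotation is an isometry so areas/perimeters/island counts are preserved). Overall, the cross-section is a single solid region. Total boundary length (outer) = 67.00 mm.

67.00 mm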